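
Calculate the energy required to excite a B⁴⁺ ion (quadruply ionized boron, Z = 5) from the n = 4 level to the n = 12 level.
18.896806 eV

The energy levels of a hydrogen-like atom are E_n = -13.6057 Z² eV / n².

Energy at n = 4: E_4 = -13.6057 × 5² / 4² = -21.258906250 eV
Energy at n = 12: E_12 = -13.6057 × 5² / 12² = -2.362100694 eV

The excitation energy is the difference:
ΔE = E_12 - E_4
ΔE = -2.362100694 - (-21.258906250)
ΔE = 18.896806 eV

Since this is positive, energy must be absorbed (photon absorption).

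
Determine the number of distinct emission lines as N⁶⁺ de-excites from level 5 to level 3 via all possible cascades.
3

The electron can occupy levels n = 3, 4, ..., 5 during de-excitation — that is m = 5 - 3 + 1 = 3 distinct levels.

The number of distinct spectral lines equals the number of ways to choose 2 of these m levels (each pair gives one possible emission transition):

Number of lines = m(m-1)/2 = 3×2/2 = 3

These correspond to all possible transitions between the 3 levels:
5 → 4, 5 → 3, 4 → 3

Each transition produces a photon with a unique energy (and thus wavelength). This count does not depend on Z.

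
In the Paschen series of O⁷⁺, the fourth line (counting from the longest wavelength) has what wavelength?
15.698 nm

The lines of a series are numbered from the longest wavelength (smallest ΔE) outward; the fourth line is the transition from n = n_f + 4 to n_f.
The Paschen series has all transitions ending at n_f = 3.

For O⁷⁺ (Z = 8), the fourth line (δ-line) is the jump from n = 7 to n = 3:
E_7 = -13.6057 × 8² / 7² = -17.77071 eV
E_3 = -13.6057 × 8² / 3² = -96.75164 eV
ΔE = E_7 - E_3 = 78.98093 eV

λ = hc/E = 1239.84 eV·nm / 78.98093 eV
λ = 15.698 nm

This is the δ-line of the Paschen series in O⁷⁺.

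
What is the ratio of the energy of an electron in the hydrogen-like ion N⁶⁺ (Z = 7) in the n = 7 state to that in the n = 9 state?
1.6531

Using E_n = -13.6057 Z² / n² eV with Z = 7:

E_7 = -13.6057 × 7² / 7² = -666.6793 / 49 = -13.6057000000 eV
E_9 = -13.6057 × 7² / 9² = -666.6793 / 81 = -8.2306086420 eV

The ratio is:
E_7/E_9 = (-13.6057000000) / (-8.2306086420)
E_7/E_9 = (-666.6793/49) / (-666.6793/81)
E_7/E_9 = 81/49
E_7/E_9 = 1.6531
(Note: the Z² factors cancel in the ratio.)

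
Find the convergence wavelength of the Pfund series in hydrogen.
2278.16 nm

The series limit corresponds to the transition from n = ∞ to n = 5.
This is the highest energy (shortest wavelength) transition in the Pfund series.

E_∞ = 0 eV
E_5 = -13.6057 / 5² = -0.54422800 eV

Energy at series limit:
ΔE = E_∞ - E_5 = 0 - (-0.54422800) = 0.54422800 eV
λ = hc/E = 1239.84 eV·nm / 0.54422800 eV = 2278.16 nm

This energy equals the ionization energy from the n = 5 state of hydrogen.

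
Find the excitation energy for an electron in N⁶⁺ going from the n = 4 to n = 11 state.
36.16 eV

The energy levels of a hydrogen-like atom are E_n = -13.6057 Z² eV / n².

Energy at n = 4: E_4 = -13.6057 × 7² / 4² = -41.66746 eV
Energy at n = 11: E_11 = -13.6057 × 7² / 11² = -5.50975 eV

The excitation energy is the difference:
ΔE = E_11 - E_4
ΔE = -5.50975 - (-41.66746)
ΔE = 36.16 eV

Since this is positive, energy must be absorbed (photon absorption).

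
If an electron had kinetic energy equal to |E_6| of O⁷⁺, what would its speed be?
2.92e+06 m/s (or 0.9730% of c)

The binding energy at n = 6 for O⁷⁺ is:
E_6 = -13.6057 × 8²/6² = -24.187911 eV
|E_6| = 24.187911 eV

Convert to Joules:
KE = 24.187911 eV × (1.602177 × 10⁻¹⁹ J/eV) = 3.8753e-18 J

Using KE = ½mv²:
v = √(2·KE/m_e)
v = √(2 × 3.8753e-18 J / 9.10938 × 10⁻³¹ kg)
v = 2.92e+06 m/s

This is approximately 0.9730% the speed of light.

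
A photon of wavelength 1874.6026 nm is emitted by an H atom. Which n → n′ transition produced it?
n = 4 → n = 3

First, find the photon energy from the wavelength (hc = 1239.84 eV·nm):
E = hc/λ = 1239.84 eV·nm / 1874.6026 nm = 0.66138818 eV

The energy levels of hydrogen satisfy E_n = -13.6057 / n² eV, so an emission n_i → n_f releases
ΔE = 13.6057 × (1/n_f² − 1/n_i²) eV.

Setting ΔE equal to the photon energy:
1/n_f² − 1/n_i² = 0.66138818 / 13.6057 = 0.048611110

Since 1/n_i² must be positive, we need 1/n_f² > 0.048611110, i.e. n_f ≤ 4. For each allowed n_f, solve n_i = (1/n_f² − 0.048611110)^(−1/2) and check whether it is a whole number:
  n_f = 1: 1/n_i² = 1.000000000 − 0.048611110 = 0.951388890 → n_i = 1.025  (not an integer) ✗
  n_f = 2: 1/n_i² = 0.250000000 − 0.048611110 = 0.201388890 → n_i = 2.228  (not an integer) ✗
  n_f = 3: 1/n_i² = 0.111111111 − 0.048611110 = 0.062500001 → n_i = 4.000  → integer, n_i = 4 ✓
  n_f = 4: 1/n_i² = 0.062500000 − 0.048611110 = 0.013888890 → n_i = 8.485  (not an integer) ✗

Only n_f = 3 gives an integer upper level, n_i = 4.

The transition is from n = 4 to n = 3 (emission).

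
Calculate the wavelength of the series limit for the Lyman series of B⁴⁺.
3.64506 nm

The series limit corresponds to the transition from n = ∞ to n = 1.
This is the highest energy (shortest wavelength) transition in the Lyman series.

E_∞ = 0 eV
E_1 = -13.6057 × 5² / 1² = -340.1425000 eV

Energy at series limit:
ΔE = E_∞ - E_1 = 0 - (-340.1425000) = 340.1425000 eV
λ = hc/E = 1239.84 eV·nm / 340.1425000 eV = 3.64506 nm

This energy equals the ionization energy from the n = 1 state of B⁴⁺.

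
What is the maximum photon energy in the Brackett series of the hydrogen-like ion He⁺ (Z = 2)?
3.401 eV

The series limit corresponds to the transition from n = ∞ to n = 4.
This is the highest energy (shortest wavelength) transition in the Brackett series.

E_∞ = 0 eV
E_4 = -13.6057 × 2² / 4² = -3.401 eV

Energy at series limit:
ΔE = E_∞ - E_4 = 0 - (-3.401) = 3.401 eV

This energy equals the ionization energy from the n = 4 state of He⁺.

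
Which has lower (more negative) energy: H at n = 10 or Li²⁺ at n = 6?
Li²⁺ at n = 6 (E = -3.40143 eV)

Using E_n = -13.6057 Z² / n² eV:

H (Z = 1) at n = 10:
E = -13.6057 × 1² / 10² = -13.6057 × 1 / 100 = -0.13605700 eV

Li²⁺ (Z = 3) at n = 6:
E = -13.6057 × 3² / 6² = -13.6057 × 9 / 36 = -3.40142500 eV

Since -3.40142500 eV < -0.13605700 eV,
Li²⁺ at n = 6 is more tightly bound (requires more energy to ionize).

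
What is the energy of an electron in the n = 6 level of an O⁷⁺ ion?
-24.18791 eV

For hydrogen-like ions, the energy levels scale with Z²:
E_n = -13.6057 Z² / n² eV

For O⁷⁺ (Z = 8) at n = 6:
E_6 = -13.6057 × 8² / 6²
E_6 = -13.6057 × 64 / 36
E_6 = -870.7648 / 36
E_6 = -24.18791 eV

The energy is 64 times more negative than hydrogen at the same n due to the stronger nuclear charge.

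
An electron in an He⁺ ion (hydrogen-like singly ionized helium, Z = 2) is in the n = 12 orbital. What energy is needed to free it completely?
0.3779 eV

The ionization energy is the energy needed to remove the electron completely (n → ∞).

For a hydrogen-like ion with Z = 2, E_n = -13.6057 Z² / n² eV.

At n = 12: E_12 = -13.6057 × 2² / 12² = -0.3779361 eV
At n = ∞: E_∞ = 0 eV

Ionization energy = E_∞ - E_12 = 0 - (-0.3779361) = 0.3779361 eV
Ionization energy ≈ 0.3779 eV

This is also called the binding energy of the electron in state n = 12.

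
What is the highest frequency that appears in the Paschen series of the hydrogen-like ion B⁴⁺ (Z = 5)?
9.1385e+15 Hz

The series limit corresponds to the transition from n = ∞ to n = 3.
This is the highest energy (shortest wavelength) transition in the Paschen series.

E_∞ = 0 eV
E_3 = -13.6057 × 5² / 3² = -37.793611 eV

Energy at series limit:
ΔE = E_∞ - E_3 = 0 - (-37.793611) = 37.793611 eV
E = 37.793611 eV × (1.602177 × 10⁻¹⁹ J/eV) = 6.055205e-18 J
f = E/h = 6.055205e-18 J / (6.62607 × 10⁻³⁴ J·s) = 9.1385e+15 Hz

This energy equals the ionization energy from the n = 3 state of B⁴⁺.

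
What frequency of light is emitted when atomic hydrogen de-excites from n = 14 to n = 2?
8.05676e+14 Hz

First, find the transition energy:
E_14 = -13.6057 / 14² = -0.06941684 eV
E_2 = -13.6057 / 2² = -3.40142500 eV
|ΔE| = |E_2 - E_14| = 3.33200816 eV

Convert to Joules: E = 3.33200816 eV × (1.602177 × 10⁻¹⁹ J/eV) = 5.3384668e-19 J

Using E = hf:
f = E/h = 5.3384668e-19 J / (6.62607 × 10⁻³⁴ J·s)
f = 8.05676e+14 Hz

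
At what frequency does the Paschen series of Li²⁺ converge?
3.29e+15 Hz

The series limit corresponds to the transition from n = ∞ to n = 3.
This is the highest energy (shortest wavelength) transition in the Paschen series.

E_∞ = 0 eV
E_3 = -13.6057 × 3² / 3² = -13.6057 eV

Energy at series limit:
ΔE = E_∞ - E_3 = 0 - (-13.6057) = 13.6057 eV
E = 13.6057 eV × (1.602177 × 10⁻¹⁹ J/eV) = 2.1799e-18 J
f = E/h = 2.1799e-18 J / (6.62607 × 10⁻³⁴ J·s) = 3.29e+15 Hz

This energy equals the ionization energy from the n = 3 state of Li²⁺.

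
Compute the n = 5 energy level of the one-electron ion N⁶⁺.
-26.667 eV

For hydrogen-like ions, the energy levels scale with Z²:
E_n = -13.6057 Z² / n² eV

For N⁶⁺ (Z = 7) at n = 5:
E_5 = -13.6057 × 7² / 5²
E_5 = -13.6057 × 49 / 25
E_5 = -666.6793 / 25
E_5 = -26.667 eV

The energy is 49 times more negative than hydrogen at the same n due to the stronger nuclear charge.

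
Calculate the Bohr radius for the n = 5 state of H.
1.3229 nm (or 13.2294 Å)

The Bohr radius formula is:
r_n = n² a₀ / Z

where a₀ = 0.0529177 nm is the Bohr radius.

For H (Z = 1) at n = 5:
r_5 = 5² × 0.0529177 nm / 1
r_5 = 25 × 0.0529177 nm / 1
r_5 = 1.32294 nm / 1
r_5 = 1.3229 nm

The electron orbits at approximately 1.3229 nm from the nucleus.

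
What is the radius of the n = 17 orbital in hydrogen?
15.29322 nm (or 152.93221 Å)

The Bohr radius formula is:
r_n = n² a₀ / Z

where a₀ = 0.05291772 nm is the Bohr radius.

For H (Z = 1) at n = 17:
r_17 = 17² × 0.05291772 nm / 1
r_17 = 289 × 0.05291772 nm / 1
r_17 = 15.293221 nm / 1
r_17 = 15.29322 nm

The electron orbits at approximately 15.29322 nm from the nucleus.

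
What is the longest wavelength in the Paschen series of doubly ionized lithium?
208.289173 nm

The longest wavelength corresponds to the smallest energy transition in the series.
The Paschen series has all transitions ending at n_f = 3.

For Li²⁺ (Z = 3), the first line (α-line) is the jump from n = 4 to n = 3:
E_4 = -13.6057 × 3² / 4² = -7.6532062500 eV
E_3 = -13.6057 × 3² / 3² = -13.6057000000 eV
ΔE = E_4 - E_3 = 5.9524937500 eV

λ = hc/E = 1239.84 eV·nm / 5.9524937500 eV
λ = 208.289173 nm

This is the α-line of the Paschen series in Li²⁺.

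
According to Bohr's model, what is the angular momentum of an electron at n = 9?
9.49e-34 J·s (or 9ℏ)

In the Bohr model, angular momentum is quantized:
L = nℏ

where ℏ = h/(2π) = 1.0546e-34 J·s

For n = 9:
L = 9 × 1.0546e-34 J·s
L = 9.49e-34 J·s

This can also be written as L = 9ℏ.
The angular momentum is an integer multiple of the reduced Planck constant.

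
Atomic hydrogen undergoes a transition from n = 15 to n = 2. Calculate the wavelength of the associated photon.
371.10 nm

First, find the transition energy using E_n = -13.6057 / n² eV:
E_15 = -13.6057 / 15² = -0.060470 eV
E_2 = -13.6057 / 2² = -3.401425 eV

Photon energy: |ΔE| = |E_2 - E_15| = 3.340955 eV

Convert to wavelength using E = hc/λ with hc = 1239.84 eV·nm:
λ = hc/E = 1239.84 eV·nm / 3.340955 eV
λ = 371.10 nm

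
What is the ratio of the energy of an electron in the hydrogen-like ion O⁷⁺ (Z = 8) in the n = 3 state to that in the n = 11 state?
13.44444

Using E_n = -13.6057 Z² / n² eV with Z = 8:

E_3 = -13.6057 × 8² / 3² = -870.7648 / 9 = -96.75164444444 eV
E_11 = -13.6057 × 8² / 11² = -870.7648 / 121 = -7.19640330579 eV

The ratio is:
E_3/E_11 = (-96.75164444444) / (-7.19640330579)
E_3/E_11 = (-870.7648/9) / (-870.7648/121)
E_3/E_11 = 121/9
E_3/E_11 = 13.44444
(Note: the Z² factors cancel in the ratio.)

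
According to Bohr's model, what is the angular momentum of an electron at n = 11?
1.16e-33 J·s (or 11ℏ)

In the Bohr model, angular momentum is quantized:
L = nℏ

where ℏ = h/(2π) = 1.0546e-34 J·s

For n = 11:
L = 11 × 1.0546e-34 J·s
L = 1.16e-33 J·s

This can also be written as L = 11ℏ.
The angular momentum is an integer multiple of the reduced Planck constant.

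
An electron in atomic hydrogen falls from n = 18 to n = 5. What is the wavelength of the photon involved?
2468.645 nm

First, find the transition energy using E_n = -13.6057 / n² eV:
E_18 = -13.6057 / 18² = -0.041992901 eV
E_5 = -13.6057 / 5² = -0.544228000 eV

Photon energy: |ΔE| = |E_5 - E_18| = 0.502235099 eV

Convert to wavelength using E = hc/λ with hc = 1239.84 eV·nm:
λ = hc/E = 1239.84 eV·nm / 0.502235099 eV
λ = 2468.645 nm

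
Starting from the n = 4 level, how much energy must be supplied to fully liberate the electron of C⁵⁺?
30.61283 eV

The ionization energy is the energy needed to remove the electron completely (n → ∞).

For a hydrogen-like ion with Z = 6, E_n = -13.6057 Z² / n² eV.

At n = 4: E_4 = -13.6057 × 6² / 4² = -30.61282500 eV
At n = ∞: E_∞ = 0 eV

Ionization energy = E_∞ - E_4 = 0 - (-30.61282500) = 30.61282500 eV
Ionization energy ≈ 30.61283 eV

This is also called the binding energy of the electron in state n = 4.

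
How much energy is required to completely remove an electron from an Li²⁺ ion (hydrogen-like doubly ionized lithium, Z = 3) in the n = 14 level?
0.62475 eV

The ionization energy is the energy needed to remove the electron completely (n → ∞).

For a hydrogen-like ion with Z = 3, E_n = -13.6057 Z² / n² eV.

At n = 14: E_14 = -13.6057 × 3² / 14² = -0.62475153 eV
At n = ∞: E_∞ = 0 eV

Ionization energy = E_∞ - E_14 = 0 - (-0.62475153) = 0.62475153 eV
Ionization energy ≈ 0.62475 eV

This is also called the binding energy of the electron in state n = 14.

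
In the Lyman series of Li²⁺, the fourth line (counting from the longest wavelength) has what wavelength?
10.547050 nm

The lines of a series are numbered from the longest wavelength (smallest ΔE) outward; the fourth line is the transition from n = n_f + 4 to n_f.
The Lyman series has all transitions ending at n_f = 1.

For Li²⁺ (Z = 3), the fourth line (δ-line) is the jump from n = 5 to n = 1:
E_5 = -13.6057 × 3² / 5² = -4.89805200 eV
E_1 = -13.6057 × 3² / 1² = -122.45130000 eV
ΔE = E_5 - E_1 = 117.55324800 eV

λ = hc/E = 1239.84 eV·nm / 117.55324800 eV
λ = 10.547050 nm

This is the δ-line of the Lyman series in Li²⁺.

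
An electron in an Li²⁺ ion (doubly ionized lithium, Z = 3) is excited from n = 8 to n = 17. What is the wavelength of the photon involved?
832.33 nm

First, find the transition energy using E_n = -13.6057 Z² / n² eV:
E_8 = -13.6057 × 3² / 8² = -1.913302 eV
E_17 = -13.6057 × 3² / 17² = -0.423707 eV

Photon energy: |ΔE| = |E_17 - E_8| = 1.489595 eV

Convert to wavelength using E = hc/λ with hc = 1239.84 eV·nm:
λ = hc/E = 1239.84 eV·nm / 1.489595 eV
λ = 832.33 nm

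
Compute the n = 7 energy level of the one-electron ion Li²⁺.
-2.50 eV

For hydrogen-like ions, the energy levels scale with Z²:
E_n = -13.6057 Z² / n² eV

For Li²⁺ (Z = 3) at n = 7:
E_7 = -13.6057 × 3² / 7²
E_7 = -13.6057 × 9 / 49
E_7 = -122.4513 / 49
E_7 = -2.50 eV

The energy is 9 times more negative than hydrogen at the same n due to the stronger nuclear charge.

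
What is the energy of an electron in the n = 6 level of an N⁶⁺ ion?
-18.52 eV

For hydrogen-like ions, the energy levels scale with Z²:
E_n = -13.6057 Z² / n² eV

For N⁶⁺ (Z = 7) at n = 6:
E_6 = -13.6057 × 7² / 6²
E_6 = -13.6057 × 49 / 36
E_6 = -666.6793 / 36
E_6 = -18.52 eV

The energy is 49 times more negative than hydrogen at the same n due to the stronger nuclear charge.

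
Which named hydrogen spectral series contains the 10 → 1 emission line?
Lyman series

The spectral series in hydrogen are named based on the final (lower) energy level:
- Lyman series: n_final = 1 (ultraviolet)
- Balmer series: n_final = 2 (visible/near-UV)
- Paschen series: n_final = 3 (infrared)
- Brackett series: n_final = 4 (infrared)
- Pfund series: n_final = 5 (far infrared)

Since this transition ends at n = 1, it belongs to the Lyman series.

For reference, this 10 → 1 line has photon energy
ΔE = 13.6057 eV × (1/1² - 1/10²) = 13.4696430 eV,
corresponding to wavelength λ = hc/ΔE = 1239.84 eV·nm / 13.4696430 eV = 92.04698 nm in the ultraviolet region.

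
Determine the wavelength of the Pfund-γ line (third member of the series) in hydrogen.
3738.52 nm

The lines of a series are numbered from the longest wavelength (smallest ΔE) outward; the third line is the transition from n = n_f + 3 to n_f.
The Pfund series has all transitions ending at n_f = 5.

For H, the third line (γ-line) is the jump from n = 8 to n = 5:
E_8 = -13.6057 / 8² = -0.21258906 eV
E_5 = -13.6057 / 5² = -0.54422800 eV
ΔE = E_8 - E_5 = 0.33163894 eV

λ = hc/E = 1239.84 eV·nm / 0.33163894 eV
λ = 3738.52 nm

This is the γ-line of the Pfund series in H.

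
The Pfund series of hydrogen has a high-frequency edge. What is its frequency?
1.32e+14 Hz

The series limit corresponds to the transition from n = ∞ to n = 5.
This is the highest energy (shortest wavelength) transition in the Pfund series.

E_∞ = 0 eV
E_5 = -13.6057 / 5² = -0.544228 eV

Energy at series limit:
ΔE = E_∞ - E_5 = 0 - (-0.544228) = 0.544228 eV
E = 0.544228 eV × (1.602177 × 10⁻¹⁹ J/eV) = 8.7195e-20 J
f = E/h = 8.7195e-20 J / (6.62607 × 10⁻³⁴ J·s) = 1.32e+14 Hz

This energy equals the ionization energy from the n = 5 state of hydrogen.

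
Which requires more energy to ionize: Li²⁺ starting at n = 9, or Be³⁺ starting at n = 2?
Be³⁺ at n = 2 (E = -54.42 eV)

Using E_n = -13.6057 Z² / n² eV:

Li²⁺ (Z = 3) at n = 9:
E = -13.6057 × 3² / 9² = -13.6057 × 9 / 81 = -1.51174 eV

Be³⁺ (Z = 4) at n = 2:
E = -13.6057 × 4² / 2² = -13.6057 × 16 / 4 = -54.42280 eV

Since -54.42280 eV < -1.51174 eV,
Be³⁺ at n = 2 is more tightly bound (requires more energy to ionize).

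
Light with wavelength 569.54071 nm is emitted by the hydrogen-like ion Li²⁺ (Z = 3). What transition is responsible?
n = 10 → n = 6

First, find the photon energy from the wavelength (hc = 1239.84 eV·nm):
E = hc/λ = 1239.84 eV·nm / 569.54071 nm = 2.1769120 eV

The energy levels of Li²⁺ satisfy E_n = -13.6057 × 3² / n² eV, so an emission n_i → n_f releases
ΔE = 13.6057 × 3² × (1/n_f² − 1/n_i²) eV.

Setting ΔE equal to the photon energy:
1/n_f² − 1/n_i² = 2.1769120 / (13.6057 × 3²) = 0.017777778

Since 1/n_i² must be positive, we need 1/n_f² > 0.017777778, i.e. n_f ≤ 7. For each allowed n_f, solve n_i = (1/n_f² − 0.017777778)^(−1/2) and check whether it is a whole number:
  n_f = 1: 1/n_i² = 1.000000000 − 0.017777778 = 0.982222222 → n_i = 1.009  (not an integer) ✗
  n_f = 2: 1/n_i² = 0.250000000 − 0.017777778 = 0.232222222 → n_i = 2.075  (not an integer) ✗
  n_f = 3: 1/n_i² = 0.111111111 − 0.017777778 = 0.093333333 → n_i = 3.273  (not an integer) ✗
  n_f = 4: 1/n_i² = 0.062500000 − 0.017777778 = 0.044722222 → n_i = 4.729  (not an integer) ✗
  n_f = 5: 1/n_i² = 0.040000000 − 0.017777778 = 0.022222222 → n_i = 6.708  (not an integer) ✗
  n_f = 6: 1/n_i² = 0.027777778 − 0.017777778 = 0.010000000 → n_i = 10.000  → integer, n_i = 10 ✓
  n_f = 7: 1/n_i² = 0.020408163 − 0.017777778 = 0.002630385 → n_i = 19.498  (not an integer) ✗

Only n_f = 6 gives an integer upper level, n_i = 10.

The transition is from n = 10 to n = 6 (emission).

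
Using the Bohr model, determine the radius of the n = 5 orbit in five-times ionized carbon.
0.2205 nm (or 2.2049 Å)

The Bohr radius formula is:
r_n = n² a₀ / Z

where a₀ = 0.0529177 nm is the Bohr radius.

For C⁵⁺ (Z = 6) at n = 5:
r_5 = 5² × 0.0529177 nm / 6
r_5 = 25 × 0.0529177 nm / 6
r_5 = 1.32294 nm / 6
r_5 = 0.2205 nm

The electron orbits at approximately 0.2205 nm from the nucleus.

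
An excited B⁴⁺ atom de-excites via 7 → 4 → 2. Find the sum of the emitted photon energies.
78.093941 eV

The energy levels of B⁴⁺ are E_n = -13.6057 × 5² / n² eV.

First transition (7 → 4):
ΔE₁ = |E_4 - E_7|
ΔE₁ = |-21.258906250000 - (-6.941683673469)| = 14.317222577 eV

Second transition (4 → 2):
ΔE₂ = |E_2 - E_4|
ΔE₂ = |-85.035625000000 - (-21.258906250000)| = 63.776718750 eV

Total energy released:
E_total = ΔE₁ + ΔE₂ = 14.317222577 + 63.776718750 = 78.093941 eV

Note: This equals the direct transition 7 → 2: 78.093941 eV ✓
Energy is conserved regardless of the path taken.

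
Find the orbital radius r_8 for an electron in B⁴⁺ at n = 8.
0.677347 nm (or 6.773468 Å)

The Bohr radius formula is:
r_n = n² a₀ / Z

where a₀ = 0.052917721 nm is the Bohr radius.

For B⁴⁺ (Z = 5) at n = 8:
r_8 = 8² × 0.052917721 nm / 5
r_8 = 64 × 0.052917721 nm / 5
r_8 = 3.3867341 nm / 5
r_8 = 0.677347 nm

The electron orbits at approximately 0.677347 nm from the nucleus.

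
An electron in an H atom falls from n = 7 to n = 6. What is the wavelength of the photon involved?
12365.167 nm

First, find the transition energy using E_n = -13.6057 / n² eV:
E_7 = -13.6057 / 7² = -0.2776673469 eV
E_6 = -13.6057 / 6² = -0.3779361111 eV

Photon energy: |ΔE| = |E_6 - E_7| = 0.1002687642 eV

Convert to wavelength using E = hc/λ with hc = 1239.84 eV·nm:
λ = hc/E = 1239.84 eV·nm / 0.1002687642 eV
λ = 12365.167 nm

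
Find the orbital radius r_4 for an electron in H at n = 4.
0.846684 nm (or 8.466835 Å)

The Bohr radius formula is:
r_n = n² a₀ / Z

where a₀ = 0.052917721 nm is the Bohr radius.

For H (Z = 1) at n = 4:
r_4 = 4² × 0.052917721 nm / 1
r_4 = 16 × 0.052917721 nm / 1
r_4 = 0.8466835 nm / 1
r_4 = 0.846684 nm

The electron orbits at approximately 0.846684 nm from the nucleus.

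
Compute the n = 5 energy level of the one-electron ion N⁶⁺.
-26.667172 eV

For hydrogen-like ions, the energy levels scale with Z²:
E_n = -13.6057 Z² / n² eV

For N⁶⁺ (Z = 7) at n = 5:
E_5 = -13.6057 × 7² / 5²
E_5 = -13.6057 × 49 / 25
E_5 = -666.6793 / 25
E_5 = -26.667172 eV

The energy is 49 times more negative than hydrogen at the same n due to the stronger nuclear charge.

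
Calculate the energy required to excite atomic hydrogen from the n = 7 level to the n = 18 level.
0.235674 eV

The energy levels of a hydrogen-like atom are E_n = -13.6057 eV / n².

Energy at n = 7: E_7 = -13.6057 / 7² = -0.277667347 eV
Energy at n = 18: E_18 = -13.6057 / 18² = -0.041992901 eV

The excitation energy is the difference:
ΔE = E_18 - E_7
ΔE = -0.041992901 - (-0.277667347)
ΔE = 0.235674 eV

Since this is positive, energy must be absorbed (photon absorption).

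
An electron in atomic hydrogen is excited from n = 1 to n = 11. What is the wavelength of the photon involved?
91.885901 nm

First, find the transition energy using E_n = -13.6057 / n² eV:
E_1 = -13.6057 / 1² = -13.60570000 eV
E_11 = -13.6057 / 11² = -0.11244380 eV

Photon energy: |ΔE| = |E_11 - E_1| = 13.49325620 eV

Convert to wavelength using E = hc/λ with hc = 1239.84 eV·nm:
λ = hc/E = 1239.84 eV·nm / 13.49325620 eV
λ = 91.885901 nm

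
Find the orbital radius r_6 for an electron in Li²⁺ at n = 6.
0.6350 nm (or 6.3501 Å)

The Bohr radius formula is:
r_n = n² a₀ / Z

where a₀ = 0.0529177 nm is the Bohr radius.

For Li²⁺ (Z = 3) at n = 6:
r_6 = 6² × 0.0529177 nm / 3
r_6 = 36 × 0.0529177 nm / 3
r_6 = 1.90504 nm / 3
r_6 = 0.6350 nm

The electron orbits at approximately 0.6350 nm from the nucleus.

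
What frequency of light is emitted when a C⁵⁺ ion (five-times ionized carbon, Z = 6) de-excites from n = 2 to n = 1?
8.88e+16 Hz

First, find the transition energy:
E_2 = -13.6057 × 6² / 2² = -122.4513000 eV
E_1 = -13.6057 × 6² / 1² = -489.8052000 eV
|ΔE| = |E_1 - E_2| = 367.3539000 eV

Convert to Joules: E = 367.3539000 eV × (1.602177 × 10⁻¹⁹ J/eV) = 5.8857e-17 J

Using E = hf:
f = E/h = 5.8857e-17 J / (6.62607 × 10⁻³⁴ J·s)
f = 8.88e+16 Hz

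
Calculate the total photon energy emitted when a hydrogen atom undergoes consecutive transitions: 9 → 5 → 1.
13.4377 eV

The energy levels of hydrogen are E_n = -13.6057 / n² eV.

First transition (9 → 5):
ΔE₁ = |E_5 - E_9|
ΔE₁ = |-0.5442280000 - (-0.1679716049)| = 0.3762564 eV

Second transition (5 → 1):
ΔE₂ = |E_1 - E_5|
ΔE₂ = |-13.6057000000 - (-0.5442280000)| = 13.0614720 eV

Total energy released:
E_total = ΔE₁ + ΔE₂ = 0.3762564 + 13.0614720 = 13.4377 eV

Note: This equals the direct transition 9 → 1: 13.4377 eV ✓
Energy is conserved regardless of the path taken.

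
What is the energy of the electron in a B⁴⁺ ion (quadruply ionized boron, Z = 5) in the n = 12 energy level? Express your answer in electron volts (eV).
-2.362101 eV

The energy levels of a hydrogen-like atom are given by:
E_n = -13.6057 Z² / n² eV  (with Z = 5 for B⁴⁺)

For n = 12:
E_12 = -13.6057 × 5² / 12²
E_12 = -13.6057 × 25 / 144
E_12 = -2.362101 eV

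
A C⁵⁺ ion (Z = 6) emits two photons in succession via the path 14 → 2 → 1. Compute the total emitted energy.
487.31 eV

The energy levels of C⁵⁺ are E_n = -13.6057 × 6² / n² eV.

First transition (14 → 2):
ΔE₁ = |E_2 - E_14|
ΔE₁ = |-122.45130000 - (-2.49900612)| = 119.95229 eV

Second transition (2 → 1):
ΔE₂ = |E_1 - E_2|
ΔE₂ = |-489.80520000 - (-122.45130000)| = 367.35390 eV

Total energy released:
E_total = ΔE₁ + ΔE₂ = 119.95229 + 367.35390 = 487.31 eV

Note: This equals the direct transition 14 → 1: 487.31 eV ✓
Energy is conserved regardless of the path taken.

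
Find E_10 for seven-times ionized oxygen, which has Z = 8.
-8.707648 eV

For hydrogen-like ions, the energy levels scale with Z²:
E_n = -13.6057 Z² / n² eV

For O⁷⁺ (Z = 8) at n = 10:
E_10 = -13.6057 × 8² / 10²
E_10 = -13.6057 × 64 / 100
E_10 = -870.7648 / 100
E_10 = -8.707648 eV

The energy is 64 times more negative than hydrogen at the same n due to the stronger nuclear charge.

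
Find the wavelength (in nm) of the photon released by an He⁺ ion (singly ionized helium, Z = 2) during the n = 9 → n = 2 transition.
95.86 nm

First, find the transition energy using E_n = -13.6057 Z² / n² eV:
E_9 = -13.6057 × 2² / 9² = -0.6719 eV
E_2 = -13.6057 × 2² / 2² = -13.6057 eV

Photon energy: |ΔE| = |E_2 - E_9| = 12.9338 eV

Convert to wavelength using E = hc/λ with hc = 1239.84 eV·nm:
λ = hc/E = 1239.84 eV·nm / 12.9338 eV
λ = 95.86 nm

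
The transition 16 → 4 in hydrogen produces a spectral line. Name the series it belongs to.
Brackett series

The spectral series in hydrogen are named based on the final (lower) energy level:
- Lyman series: n_final = 1 (ultraviolet)
- Balmer series: n_final = 2 (visible/near-UV)
- Paschen series: n_final = 3 (infrared)
- Brackett series: n_final = 4 (infrared)
- Pfund series: n_final = 5 (far infrared)

Since this transition ends at n = 4, it belongs to the Brackett series.

For reference, this 16 → 4 line has photon energy
ΔE = 13.6057 eV × (1/4² - 1/16²) = 0.7972089844 eV,
corresponding to wavelength λ = hc/ΔE = 1239.84 eV·nm / 0.7972089844 eV = 1555.2258 nm in the infrared region.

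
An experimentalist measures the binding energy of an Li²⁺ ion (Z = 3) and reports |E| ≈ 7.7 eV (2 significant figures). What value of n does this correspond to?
n = 4

The exact energy levels follow E_n = -13.6057 Z² / n² eV with Z = 3.

The measured value (-7.7 eV) is reported to only 2 significant figures, so we must test candidate n values and see which one matches to that precision.

Candidate energies:
  n = 2:  E = -13.6057 × 3² / 2² = -30.61283 eV
  n = 3:  E = -13.6057 × 3² / 3² = -13.60570 eV
  n = 4:  E = -13.6057 × 3² / 4² = -7.65321 eV  ← matches
  n = 5:  E = -13.6057 × 3² / 5² = -4.89805 eV
  n = 6:  E = -13.6057 × 3² / 6² = -3.40143 eV

Checking against the measurement of -7.7 eV (2 sig figs), only n = 4 agrees:
E_4 = -7.65321 eV, which rounds to -7.7 eV ✓

Therefore n = 4.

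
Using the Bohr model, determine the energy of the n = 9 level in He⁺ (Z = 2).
-0.67189 eV

For hydrogen-like ions, the energy levels scale with Z²:
E_n = -13.6057 Z² / n² eV

For He⁺ (Z = 2) at n = 9:
E_9 = -13.6057 × 2² / 9²
E_9 = -13.6057 × 4 / 81
E_9 = -54.4228 / 81
E_9 = -0.67189 eV

The energy is 4 times more negative than hydrogen at the same n due to the stronger nuclear charge.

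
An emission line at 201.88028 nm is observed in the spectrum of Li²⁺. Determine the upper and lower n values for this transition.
n = 9 → n = 4

First, find the photon energy from the wavelength (hc = 1239.84 eV·nm):
E = hc/λ = 1239.84 eV·nm / 201.88028 nm = 6.1414617 eV

The energy levels of Li²⁺ satisfy E_n = -13.6057 × 3² / n² eV, so an emission n_i → n_f releases
ΔE = 13.6057 × 3² × (1/n_f² − 1/n_i²) eV.

Setting ΔE equal to the photon energy:
1/n_f² − 1/n_i² = 6.1414617 / (13.6057 × 3²) = 0.050154320

Since 1/n_i² must be positive, we need 1/n_f² > 0.050154320, i.e. n_f ≤ 4. For each allowed n_f, solve n_i = (1/n_f² − 0.050154320)^(−1/2) and check whether it is a whole number:
  n_f = 1: 1/n_i² = 1.000000000 − 0.050154320 = 0.949845680 → n_i = 1.026  (not an integer) ✗
  n_f = 2: 1/n_i² = 0.250000000 − 0.050154320 = 0.199845680 → n_i = 2.237  (not an integer) ✗
  n_f = 3: 1/n_i² = 0.111111111 − 0.050154320 = 0.060956791 → n_i = 4.050  (not an integer) ✗
  n_f = 4: 1/n_i² = 0.062500000 − 0.050154320 = 0.012345680 → n_i = 9.000  → integer, n_i = 9 ✓

Only n_f = 4 gives an integer upper level, n_i = 9.

The transition is from n = 9 to n = 4 (emission).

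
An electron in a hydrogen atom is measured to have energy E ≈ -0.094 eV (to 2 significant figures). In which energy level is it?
n = 12

The exact energy levels follow E_n = -13.6057 eV / n².

The measured value (-0.094 eV) is reported to only 2 significant figures, so we must test candidate n values and see which one matches to that precision.

Candidate energies:
  n = 10:  E = -13.6057/10² = -0.13606 eV
  n = 11:  E = -13.6057/11² = -0.11244 eV
  n = 12:  E = -13.6057/12² = -0.09448 eV  ← matches
  n = 13:  E = -13.6057/13² = -0.08051 eV
  n = 14:  E = -13.6057/14² = -0.06942 eV

Checking against the measurement of -0.094 eV (2 sig figs), only n = 12 agrees:
E_12 = -0.09448 eV, which rounds to -0.094 eV ✓

Therefore n = 12.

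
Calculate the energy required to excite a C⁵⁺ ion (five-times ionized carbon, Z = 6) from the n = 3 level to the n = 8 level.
46.76959 eV

The energy levels of a hydrogen-like atom are E_n = -13.6057 Z² eV / n².

Energy at n = 3: E_3 = -13.6057 × 6² / 3² = -54.42280000 eV
Energy at n = 8: E_8 = -13.6057 × 6² / 8² = -7.65320625 eV

The excitation energy is the difference:
ΔE = E_8 - E_3
ΔE = -7.65320625 - (-54.42280000)
ΔE = 46.76959 eV

Since this is positive, energy must be absorbed (photon absorption).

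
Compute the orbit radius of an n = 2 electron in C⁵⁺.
0.0353 nm (or 0.3528 Å)

The Bohr radius formula is:
r_n = n² a₀ / Z

where a₀ = 0.0529177 nm is the Bohr radius.

For C⁵⁺ (Z = 6) at n = 2:
r_2 = 2² × 0.0529177 nm / 6
r_2 = 4 × 0.0529177 nm / 6
r_2 = 0.21167 nm / 6
r_2 = 0.0353 nm

The electron orbits at approximately 0.0353 nm from the nucleus.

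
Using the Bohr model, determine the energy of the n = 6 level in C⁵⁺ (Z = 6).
-13.606 eV

For hydrogen-like ions, the energy levels scale with Z²:
E_n = -13.6057 Z² / n² eV

For C⁵⁺ (Z = 6) at n = 6:
E_6 = -13.6057 × 6² / 6²
E_6 = -13.6057 × 36 / 36
E_6 = -489.8052 / 36
E_6 = -13.606 eV

The energy is 36 times more negative than hydrogen at the same n due to the stronger nuclear charge.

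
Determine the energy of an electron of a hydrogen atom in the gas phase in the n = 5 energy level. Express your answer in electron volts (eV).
-0.544228 eV

The energy levels of a hydrogen-like atom are given by:
E_n = -13.6057 eV / n²

For n = 5:
E_5 = -13.6057 eV / 5²
E_5 = -13.6057 eV / 25
E_5 = -0.544228 eV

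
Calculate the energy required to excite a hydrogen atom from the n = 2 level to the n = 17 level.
3.35435 eV

The energy levels of a hydrogen-like atom are E_n = -13.6057 eV / n².

Energy at n = 2: E_2 = -13.6057 / 2² = -3.40142500 eV
Energy at n = 17: E_17 = -13.6057 / 17² = -0.04707855 eV

The excitation energy is the difference:
ΔE = E_17 - E_2
ΔE = -0.04707855 - (-3.40142500)
ΔE = 3.35435 eV

Since this is positive, energy must be absorbed (photon absorption).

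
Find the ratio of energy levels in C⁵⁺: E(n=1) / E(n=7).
49.0000

Using E_n = -13.6057 Z² / n² eV with Z = 6:

E_1 = -13.6057 × 6² / 1² = -489.8052 / 1 = -489.8052000000 eV
E_7 = -13.6057 × 6² / 7² = -489.8052 / 49 = -9.9960244898 eV

The ratio is:
E_1/E_7 = (-489.8052000000) / (-9.9960244898)
E_1/E_7 = (-489.8052/1) / (-489.8052/49)
E_1/E_7 = 49/1
E_1/E_7 = 49.0000
(Note: the Z² factors cancel in the ratio.)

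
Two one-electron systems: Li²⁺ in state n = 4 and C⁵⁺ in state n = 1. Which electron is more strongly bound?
C⁵⁺ at n = 1 (E = -489.80520 eV)

Using E_n = -13.6057 Z² / n² eV:

Li²⁺ (Z = 3) at n = 4:
E = -13.6057 × 3² / 4² = -13.6057 × 9 / 16 = -7.65320625 eV

C⁵⁺ (Z = 6) at n = 1:
E = -13.6057 × 6² / 1² = -13.6057 × 36 / 1 = -489.80520000 eV

Since -489.80520000 eV < -7.65320625 eV,
C⁵⁺ at n = 1 is more tightly bound (requires more energy to ionize).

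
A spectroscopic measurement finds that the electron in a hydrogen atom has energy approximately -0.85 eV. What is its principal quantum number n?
n = 4

The exact energy levels follow E_n = -13.6057 eV / n².

The measured value (-0.85 eV) is reported to only 2 significant figures, so we must test candidate n values and see which one matches to that precision.

Candidate energies:
  n = 2:  E = -13.6057/2² = -3.40143 eV
  n = 3:  E = -13.6057/3² = -1.51174 eV
  n = 4:  E = -13.6057/4² = -0.85036 eV  ← matches
  n = 5:  E = -13.6057/5² = -0.54423 eV
  n = 6:  E = -13.6057/6² = -0.37794 eV

Checking against the measurement of -0.85 eV (2 sig figs), only n = 4 agrees:
E_4 = -0.85036 eV, which rounds to -0.85 eV ✓

Therefore n = 4.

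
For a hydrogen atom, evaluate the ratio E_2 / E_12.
36.00000

Using E_n = -13.6057 Z² / n² eV with Z = 1:

E_2 = -13.6057 / 2² = -13.6057 / 4 = -3.40142500000 eV
E_12 = -13.6057 / 12² = -13.6057 / 144 = -0.09448402778 eV

The ratio is:
E_2/E_12 = (-3.40142500000) / (-0.09448402778)
E_2/E_12 = (-13.6057/4) / (-13.6057/144)
E_2/E_12 = 144/4
E_2/E_12 = 36.00000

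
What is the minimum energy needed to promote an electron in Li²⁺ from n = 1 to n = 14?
121.827 eV

The energy levels of a hydrogen-like atom are E_n = -13.6057 Z² eV / n².

Energy at n = 1: E_1 = -13.6057 × 3² / 1² = -122.451300 eV
Energy at n = 14: E_14 = -13.6057 × 3² / 14² = -0.624752 eV

The excitation energy is the difference:
ΔE = E_14 - E_1
ΔE = -0.624752 - (-122.451300)
ΔE = 121.827 eV

Since this is positive, energy must be absorbed (photon absorption).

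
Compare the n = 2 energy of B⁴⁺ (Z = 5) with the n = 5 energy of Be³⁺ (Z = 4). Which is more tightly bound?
B⁴⁺ at n = 2 (E = -85.035625 eV)

Using E_n = -13.6057 Z² / n² eV:

B⁴⁺ (Z = 5) at n = 2:
E = -13.6057 × 5² / 2² = -13.6057 × 25 / 4 = -85.035625000 eV

Be³⁺ (Z = 4) at n = 5:
E = -13.6057 × 4² / 5² = -13.6057 × 16 / 25 = -8.707648000 eV

Since -85.035625000 eV < -8.707648000 eV,
B⁴⁺ at n = 2 is more tightly bound (requires more energy to ionize).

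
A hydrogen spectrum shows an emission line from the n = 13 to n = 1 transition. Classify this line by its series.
Lyman series

The spectral series in hydrogen are named based on the final (lower) energy level:
- Lyman series: n_final = 1 (ultraviolet)
- Balmer series: n_final = 2 (visible/near-UV)
- Paschen series: n_final = 3 (infrared)
- Brackett series: n_final = 4 (infrared)
- Pfund series: n_final = 5 (far infrared)

Since this transition ends at n = 1, it belongs to the Lyman series.

For reference, this 13 → 1 line has photon energy
ΔE = 13.6057 eV × (1/1² - 1/13²) = 13.525193 eV,
corresponding to wavelength λ = hc/ΔE = 1239.84 eV·nm / 13.525193 eV = 91.6689 nm in the ultraviolet region.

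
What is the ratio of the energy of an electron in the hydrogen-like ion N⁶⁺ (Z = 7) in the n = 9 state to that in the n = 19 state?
4.4568

Using E_n = -13.6057 Z² / n² eV with Z = 7:

E_9 = -13.6057 × 7² / 9² = -666.6793 / 81 = -8.2306086420 eV
E_19 = -13.6057 × 7² / 19² = -666.6793 / 361 = -1.8467570637 eV

The ratio is:
E_9/E_19 = (-8.2306086420) / (-1.8467570637)
E_9/E_19 = (-666.6793/81) / (-666.6793/361)
E_9/E_19 = 361/81
E_9/E_19 = 4.4568
(Note: the Z² factors cancel in the ratio.)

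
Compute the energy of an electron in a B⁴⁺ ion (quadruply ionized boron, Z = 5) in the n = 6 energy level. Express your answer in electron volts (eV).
-9.448403 eV

The energy levels of a hydrogen-like atom are given by:
E_n = -13.6057 Z² / n² eV  (with Z = 5 for B⁴⁺)

For n = 6:
E_6 = -13.6057 × 5² / 6²
E_6 = -13.6057 × 25 / 36
E_6 = -9.448403 eV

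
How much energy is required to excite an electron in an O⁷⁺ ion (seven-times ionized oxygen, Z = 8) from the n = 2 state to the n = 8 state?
204.08550 eV

The energy levels of a hydrogen-like atom are E_n = -13.6057 Z² eV / n².

Energy at n = 2: E_2 = -13.6057 × 8² / 2² = -217.69120000 eV
Energy at n = 8: E_8 = -13.6057 × 8² / 8² = -13.60570000 eV

The excitation energy is the difference:
ΔE = E_8 - E_2
ΔE = -13.60570000 - (-217.69120000)
ΔE = 204.08550 eV

Since this is positive, energy must be absorbed (photon absorption).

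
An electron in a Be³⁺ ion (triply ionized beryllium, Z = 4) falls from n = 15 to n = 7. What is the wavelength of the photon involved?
356.772 nm

First, find the transition energy using E_n = -13.6057 Z² / n² eV:
E_15 = -13.6057 × 4² / 15² = -0.9675164 eV
E_7 = -13.6057 × 4² / 7² = -4.4426776 eV

Photon energy: |ΔE| = |E_7 - E_15| = 3.4751612 eV

Convert to wavelength using E = hc/λ with hc = 1239.84 eV·nm:
λ = hc/E = 1239.84 eV·nm / 3.4751612 eV
λ = 356.772 nm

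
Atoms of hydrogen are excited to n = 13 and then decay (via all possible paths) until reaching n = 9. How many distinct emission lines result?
10

The electron can occupy levels n = 9, 10, ..., 13 during de-excitation — that is m = 13 - 9 + 1 = 5 distinct levels.

The number of distinct spectral lines equals the number of ways to choose 2 of these m levels (each pair gives one possible emission transition):

Number of lines = m(m-1)/2 = 5×4/2 = 10

These correspond to all possible transitions between the 5 levels:
13 → 12, 13 → 11, 13 → 10, 13 → 9, 12 → 11, 12 → 10, 12 → 9, 11 → 10...

Each transition produces a photon with a unique energy (and thus wavelength). This count does not depend on Z.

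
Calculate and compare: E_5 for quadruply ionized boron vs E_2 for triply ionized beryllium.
Be³⁺ at n = 2 (E = -54.422800 eV)

Using E_n = -13.6057 Z² / n² eV:

B⁴⁺ (Z = 5) at n = 5:
E = -13.6057 × 5² / 5² = -13.6057 × 25 / 25 = -13.605700000 eV

Be³⁺ (Z = 4) at n = 2:
E = -13.6057 × 4² / 2² = -13.6057 × 16 / 4 = -54.422800000 eV

Since -54.422800000 eV < -13.605700000 eV,
Be³⁺ at n = 2 is more tightly bound (requires more energy to ionize).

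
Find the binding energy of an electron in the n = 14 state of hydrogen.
0.06942 eV

The ionization energy is the energy needed to remove the electron completely (n → ∞).

For hydrogen, E_n = -13.6057 eV / n².

At n = 14: E_14 = -13.6057 / 14² = -0.06941684 eV
At n = ∞: E_∞ = 0 eV

Ionization energy = E_∞ - E_14 = 0 - (-0.06941684) = 0.06941684 eV
Ionization energy ≈ 0.06942 eV

This is also called the binding energy of the electron in state n = 14.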